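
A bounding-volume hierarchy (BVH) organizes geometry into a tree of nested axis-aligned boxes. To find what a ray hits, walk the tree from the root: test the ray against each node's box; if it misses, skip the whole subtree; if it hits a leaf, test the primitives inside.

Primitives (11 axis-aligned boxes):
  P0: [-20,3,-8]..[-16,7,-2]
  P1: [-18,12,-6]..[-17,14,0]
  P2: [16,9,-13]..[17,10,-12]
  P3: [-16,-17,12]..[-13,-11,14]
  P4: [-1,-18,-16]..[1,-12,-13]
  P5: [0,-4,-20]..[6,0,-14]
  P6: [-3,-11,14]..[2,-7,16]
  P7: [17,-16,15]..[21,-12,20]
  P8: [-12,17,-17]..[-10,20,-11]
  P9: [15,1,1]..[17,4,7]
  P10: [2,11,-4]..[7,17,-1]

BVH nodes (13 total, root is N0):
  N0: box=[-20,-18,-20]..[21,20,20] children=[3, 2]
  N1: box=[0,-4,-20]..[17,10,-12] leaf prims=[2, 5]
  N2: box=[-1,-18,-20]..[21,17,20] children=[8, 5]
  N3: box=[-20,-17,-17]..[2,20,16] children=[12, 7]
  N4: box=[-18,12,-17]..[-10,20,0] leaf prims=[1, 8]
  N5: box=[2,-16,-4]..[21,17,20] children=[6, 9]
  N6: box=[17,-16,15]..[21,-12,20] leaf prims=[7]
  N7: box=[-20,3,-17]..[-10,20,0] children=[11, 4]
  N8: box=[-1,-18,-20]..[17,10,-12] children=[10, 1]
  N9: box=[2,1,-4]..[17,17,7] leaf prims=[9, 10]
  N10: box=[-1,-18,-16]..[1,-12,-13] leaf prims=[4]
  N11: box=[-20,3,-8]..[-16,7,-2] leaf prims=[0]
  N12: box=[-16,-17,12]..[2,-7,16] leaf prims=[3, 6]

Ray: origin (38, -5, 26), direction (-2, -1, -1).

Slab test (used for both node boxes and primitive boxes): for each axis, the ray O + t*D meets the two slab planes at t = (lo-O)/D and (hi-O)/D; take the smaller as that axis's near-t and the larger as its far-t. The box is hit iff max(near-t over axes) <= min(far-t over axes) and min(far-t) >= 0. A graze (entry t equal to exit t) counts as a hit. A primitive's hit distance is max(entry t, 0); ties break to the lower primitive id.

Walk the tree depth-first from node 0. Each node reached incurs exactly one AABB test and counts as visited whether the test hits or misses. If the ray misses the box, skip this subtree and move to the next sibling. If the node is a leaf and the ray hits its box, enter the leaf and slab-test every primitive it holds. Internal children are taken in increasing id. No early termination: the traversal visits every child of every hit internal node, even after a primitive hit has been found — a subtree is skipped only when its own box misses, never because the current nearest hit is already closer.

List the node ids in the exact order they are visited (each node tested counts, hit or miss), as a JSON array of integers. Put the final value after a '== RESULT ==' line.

Traverse from the root:
N0 x:[17/2,29] y:[-25,13] z:[6,46] -> hit [17/2,13], descend [2, 3]
  N2 x:[17/2,39/2] y:[-22,13] z:[6,46] -> hit [17/2,13], descend [5, 8]
    N5 x:[17/2,18] y:[-22,11] z:[6,30] -> hit [17/2,11], descend [6, 9]
      N6 x:[17/2,21/2] y:[7,11] z:[6,11] -> hit [17/2,21/2] leaf, test {P7@t=17/2}
      N9 x:[21/2,18] y:[-22,-6] z:[19,30] -> miss, prune
    N8 x:[21/2,39/2] y:[-15,13] z:[38,46] -> miss, prune
  N3 x:[18,29] y:[-25,12] z:[10,43] -> miss, prune

7 AABB tests over nodes [0, 2, 5, 6, 9, 8, 3]; 1 leaf entered; closest P7.

== RESULT ==
[0, 2, 5, 6, 9, 8, 3]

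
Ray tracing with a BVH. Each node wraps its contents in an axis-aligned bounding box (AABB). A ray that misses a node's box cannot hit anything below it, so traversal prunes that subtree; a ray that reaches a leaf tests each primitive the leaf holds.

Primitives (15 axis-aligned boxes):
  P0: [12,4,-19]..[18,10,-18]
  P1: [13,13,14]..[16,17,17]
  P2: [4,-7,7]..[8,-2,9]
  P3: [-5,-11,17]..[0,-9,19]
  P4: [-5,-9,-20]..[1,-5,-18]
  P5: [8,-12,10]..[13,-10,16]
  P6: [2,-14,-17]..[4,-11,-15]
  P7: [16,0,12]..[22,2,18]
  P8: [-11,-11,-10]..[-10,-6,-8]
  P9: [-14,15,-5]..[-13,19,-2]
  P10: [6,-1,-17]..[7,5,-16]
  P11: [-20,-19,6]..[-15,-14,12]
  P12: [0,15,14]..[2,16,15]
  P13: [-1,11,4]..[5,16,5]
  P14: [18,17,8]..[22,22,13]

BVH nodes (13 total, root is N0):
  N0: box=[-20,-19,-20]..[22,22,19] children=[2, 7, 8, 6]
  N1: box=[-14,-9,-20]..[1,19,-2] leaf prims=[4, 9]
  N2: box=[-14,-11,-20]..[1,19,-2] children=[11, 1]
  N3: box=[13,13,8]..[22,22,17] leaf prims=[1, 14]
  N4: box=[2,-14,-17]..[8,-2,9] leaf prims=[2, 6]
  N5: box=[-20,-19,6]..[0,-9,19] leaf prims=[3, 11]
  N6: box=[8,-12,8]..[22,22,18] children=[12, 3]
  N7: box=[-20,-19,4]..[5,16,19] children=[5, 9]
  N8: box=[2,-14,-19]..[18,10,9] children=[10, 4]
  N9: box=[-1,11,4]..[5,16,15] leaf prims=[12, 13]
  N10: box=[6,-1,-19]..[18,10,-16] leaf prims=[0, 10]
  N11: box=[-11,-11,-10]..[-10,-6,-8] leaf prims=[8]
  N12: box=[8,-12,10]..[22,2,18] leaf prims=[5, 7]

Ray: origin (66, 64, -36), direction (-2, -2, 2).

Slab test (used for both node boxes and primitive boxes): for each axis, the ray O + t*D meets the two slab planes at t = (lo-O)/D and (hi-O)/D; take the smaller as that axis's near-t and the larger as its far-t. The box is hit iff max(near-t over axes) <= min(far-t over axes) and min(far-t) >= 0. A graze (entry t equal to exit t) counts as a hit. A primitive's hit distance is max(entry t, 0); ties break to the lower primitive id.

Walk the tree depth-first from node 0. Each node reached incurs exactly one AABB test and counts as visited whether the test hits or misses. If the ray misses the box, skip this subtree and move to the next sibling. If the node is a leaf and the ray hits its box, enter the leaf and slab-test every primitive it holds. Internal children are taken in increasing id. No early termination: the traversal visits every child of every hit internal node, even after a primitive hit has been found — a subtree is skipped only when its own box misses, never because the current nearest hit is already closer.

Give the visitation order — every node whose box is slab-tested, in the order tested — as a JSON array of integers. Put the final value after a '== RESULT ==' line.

Traverse from the root:
N0 x:[22,43] y:[21,83/2] z:[8,55/2] -> hit [22,55/2], descend [2, 6, 7, 8]
  N2 x:[65/2,40] y:[45/2,75/2] z:[8,17] -> miss, prune
  N6 x:[22,29] y:[21,38] z:[22,27] -> hit [22,27], descend [3, 12]
    N3 x:[22,53/2] y:[21,51/2] z:[22,53/2] -> hit [22,51/2] leaf, test {P1@t=25, P14@t=22}
    N12 x:[22,29] y:[31,38] z:[23,27] -> miss, prune
  N7 x:[61/2,43] y:[24,83/2] z:[20,55/2] -> miss, prune
  N8 x:[24,32] y:[27,39] z:[17/2,45/2] -> miss, prune

7 AABB tests over nodes [0, 2, 6, 3, 12, 7, 8]; 1 leaf entered; closest P14.

== RESULT ==
[0, 2, 6, 3, 12, 7, 8]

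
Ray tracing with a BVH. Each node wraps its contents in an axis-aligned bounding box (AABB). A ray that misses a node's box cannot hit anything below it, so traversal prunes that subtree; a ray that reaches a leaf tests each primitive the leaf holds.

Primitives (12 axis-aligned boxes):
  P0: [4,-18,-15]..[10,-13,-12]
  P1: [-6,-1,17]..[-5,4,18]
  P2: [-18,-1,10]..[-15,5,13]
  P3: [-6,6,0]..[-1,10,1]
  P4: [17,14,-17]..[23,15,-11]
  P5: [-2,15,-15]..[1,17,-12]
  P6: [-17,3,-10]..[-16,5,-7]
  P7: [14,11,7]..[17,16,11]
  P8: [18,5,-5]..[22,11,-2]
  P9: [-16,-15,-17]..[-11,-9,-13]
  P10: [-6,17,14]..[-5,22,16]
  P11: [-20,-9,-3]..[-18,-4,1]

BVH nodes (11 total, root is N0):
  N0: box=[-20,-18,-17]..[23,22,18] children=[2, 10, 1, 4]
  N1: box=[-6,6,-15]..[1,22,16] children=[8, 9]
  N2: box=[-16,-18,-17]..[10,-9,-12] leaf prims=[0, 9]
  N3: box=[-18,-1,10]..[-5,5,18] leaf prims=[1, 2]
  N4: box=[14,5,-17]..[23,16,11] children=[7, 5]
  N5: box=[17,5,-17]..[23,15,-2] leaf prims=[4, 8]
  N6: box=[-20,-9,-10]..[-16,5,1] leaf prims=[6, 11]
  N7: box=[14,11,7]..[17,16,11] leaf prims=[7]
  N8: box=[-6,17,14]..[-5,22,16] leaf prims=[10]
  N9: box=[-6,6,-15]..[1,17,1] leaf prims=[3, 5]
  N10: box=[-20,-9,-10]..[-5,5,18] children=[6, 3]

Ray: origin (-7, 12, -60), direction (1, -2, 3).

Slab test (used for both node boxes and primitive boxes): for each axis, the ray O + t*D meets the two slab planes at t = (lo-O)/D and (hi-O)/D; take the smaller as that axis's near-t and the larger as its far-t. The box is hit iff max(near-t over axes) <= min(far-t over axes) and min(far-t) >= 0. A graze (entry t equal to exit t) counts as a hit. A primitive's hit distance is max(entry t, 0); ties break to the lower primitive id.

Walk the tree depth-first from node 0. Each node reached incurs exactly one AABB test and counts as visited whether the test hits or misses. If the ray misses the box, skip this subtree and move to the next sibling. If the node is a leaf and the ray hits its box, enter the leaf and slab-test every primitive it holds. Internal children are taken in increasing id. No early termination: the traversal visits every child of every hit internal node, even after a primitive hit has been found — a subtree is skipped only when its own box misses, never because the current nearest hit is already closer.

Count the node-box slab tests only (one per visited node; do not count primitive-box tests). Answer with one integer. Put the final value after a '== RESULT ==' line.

Trace the traversal:
N0 x:[-13,30] y:[-5,15] z:[43/3,26] -> hit [43/3,15], descend [1, 2, 4, 10]
  N1 x:[1,8] y:[-5,3] z:[15,76/3] -> miss, prune
  N2 x:[-9,17] y:[21/2,15] z:[43/3,16] -> hit [43/3,15] leaf, test {P0@t=15, P9(miss)}
  N4 x:[21,30] y:[-2,7/2] z:[43/3,71/3] -> miss, prune
  N10 x:[-13,2] y:[7/2,21/2] z:[50/3,26] -> miss, prune

Summary -> nodes [0, 1, 2, 4, 10]; box-tests=5; leaf-entries=1; first=P0

== RESULT ==
5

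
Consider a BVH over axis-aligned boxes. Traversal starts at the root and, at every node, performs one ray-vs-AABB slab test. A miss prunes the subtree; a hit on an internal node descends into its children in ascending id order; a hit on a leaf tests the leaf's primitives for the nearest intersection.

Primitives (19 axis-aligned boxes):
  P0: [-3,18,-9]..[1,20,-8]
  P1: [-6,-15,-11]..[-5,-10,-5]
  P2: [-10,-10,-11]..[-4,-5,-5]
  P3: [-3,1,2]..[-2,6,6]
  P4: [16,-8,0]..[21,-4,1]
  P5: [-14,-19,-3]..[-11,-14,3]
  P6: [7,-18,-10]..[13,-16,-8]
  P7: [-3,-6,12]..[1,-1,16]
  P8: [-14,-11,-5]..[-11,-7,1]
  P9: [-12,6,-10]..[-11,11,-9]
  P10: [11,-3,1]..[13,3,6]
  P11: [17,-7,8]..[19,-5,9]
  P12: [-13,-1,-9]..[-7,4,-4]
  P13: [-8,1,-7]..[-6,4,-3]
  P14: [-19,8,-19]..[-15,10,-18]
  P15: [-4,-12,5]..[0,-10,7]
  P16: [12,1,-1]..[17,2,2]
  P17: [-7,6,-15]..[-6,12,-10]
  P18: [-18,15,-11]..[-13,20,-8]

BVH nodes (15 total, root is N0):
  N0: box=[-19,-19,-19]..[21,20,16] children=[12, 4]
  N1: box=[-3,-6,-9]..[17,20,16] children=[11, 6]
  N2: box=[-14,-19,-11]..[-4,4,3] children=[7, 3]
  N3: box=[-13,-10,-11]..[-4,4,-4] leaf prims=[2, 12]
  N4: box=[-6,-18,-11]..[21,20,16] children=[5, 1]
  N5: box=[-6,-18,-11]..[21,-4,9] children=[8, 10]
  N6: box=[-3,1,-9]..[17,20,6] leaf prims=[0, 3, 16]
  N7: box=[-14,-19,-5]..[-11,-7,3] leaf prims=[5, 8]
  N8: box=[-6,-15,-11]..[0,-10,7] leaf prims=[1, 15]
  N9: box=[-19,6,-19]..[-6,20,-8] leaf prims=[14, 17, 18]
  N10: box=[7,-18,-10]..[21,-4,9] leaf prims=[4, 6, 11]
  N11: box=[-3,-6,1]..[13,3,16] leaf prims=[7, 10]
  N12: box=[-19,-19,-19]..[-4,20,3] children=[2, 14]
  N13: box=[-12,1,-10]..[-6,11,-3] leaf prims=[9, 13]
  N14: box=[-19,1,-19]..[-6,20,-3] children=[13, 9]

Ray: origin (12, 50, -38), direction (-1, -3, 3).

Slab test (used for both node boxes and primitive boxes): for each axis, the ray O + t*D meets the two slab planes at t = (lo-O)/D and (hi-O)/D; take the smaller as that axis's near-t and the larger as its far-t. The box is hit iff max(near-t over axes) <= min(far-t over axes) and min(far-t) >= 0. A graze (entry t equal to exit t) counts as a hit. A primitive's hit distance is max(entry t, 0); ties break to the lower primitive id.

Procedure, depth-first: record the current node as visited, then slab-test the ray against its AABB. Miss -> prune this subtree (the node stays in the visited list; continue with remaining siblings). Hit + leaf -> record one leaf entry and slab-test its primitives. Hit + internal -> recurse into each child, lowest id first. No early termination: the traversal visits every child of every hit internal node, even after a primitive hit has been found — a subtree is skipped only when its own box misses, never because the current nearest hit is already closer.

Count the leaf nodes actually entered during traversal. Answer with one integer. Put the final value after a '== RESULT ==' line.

Traverse from the root:
N0 x:[-9,31] y:[10,23] z:[19/3,18] -> hit [10,18], descend [4, 12]
  N4 x:[-9,18] y:[10,68/3] z:[9,18] -> hit [10,18], descend [1, 5]
    N1 x:[-5,15] y:[10,56/3] z:[29/3,18] -> hit [10,15], descend [6, 11]
      N6 x:[-5,15] y:[10,49/3] z:[29/3,44/3] -> hit [10,44/3] leaf, test {P0(miss), P3@t=44/3, P16(miss)}
      N11 x:[-1,15] y:[47/3,56/3] z:[13,18] -> miss, prune
    N5 x:[-9,18] y:[18,68/3] z:[9,47/3] -> miss, prune
  N12 x:[16,31] y:[10,23] z:[19/3,41/3] -> miss, prune

order=[0, 4, 1, 6, 11, 5, 12]  |boxes|=7  |leaves|=1  hit=P3

== RESULT ==
1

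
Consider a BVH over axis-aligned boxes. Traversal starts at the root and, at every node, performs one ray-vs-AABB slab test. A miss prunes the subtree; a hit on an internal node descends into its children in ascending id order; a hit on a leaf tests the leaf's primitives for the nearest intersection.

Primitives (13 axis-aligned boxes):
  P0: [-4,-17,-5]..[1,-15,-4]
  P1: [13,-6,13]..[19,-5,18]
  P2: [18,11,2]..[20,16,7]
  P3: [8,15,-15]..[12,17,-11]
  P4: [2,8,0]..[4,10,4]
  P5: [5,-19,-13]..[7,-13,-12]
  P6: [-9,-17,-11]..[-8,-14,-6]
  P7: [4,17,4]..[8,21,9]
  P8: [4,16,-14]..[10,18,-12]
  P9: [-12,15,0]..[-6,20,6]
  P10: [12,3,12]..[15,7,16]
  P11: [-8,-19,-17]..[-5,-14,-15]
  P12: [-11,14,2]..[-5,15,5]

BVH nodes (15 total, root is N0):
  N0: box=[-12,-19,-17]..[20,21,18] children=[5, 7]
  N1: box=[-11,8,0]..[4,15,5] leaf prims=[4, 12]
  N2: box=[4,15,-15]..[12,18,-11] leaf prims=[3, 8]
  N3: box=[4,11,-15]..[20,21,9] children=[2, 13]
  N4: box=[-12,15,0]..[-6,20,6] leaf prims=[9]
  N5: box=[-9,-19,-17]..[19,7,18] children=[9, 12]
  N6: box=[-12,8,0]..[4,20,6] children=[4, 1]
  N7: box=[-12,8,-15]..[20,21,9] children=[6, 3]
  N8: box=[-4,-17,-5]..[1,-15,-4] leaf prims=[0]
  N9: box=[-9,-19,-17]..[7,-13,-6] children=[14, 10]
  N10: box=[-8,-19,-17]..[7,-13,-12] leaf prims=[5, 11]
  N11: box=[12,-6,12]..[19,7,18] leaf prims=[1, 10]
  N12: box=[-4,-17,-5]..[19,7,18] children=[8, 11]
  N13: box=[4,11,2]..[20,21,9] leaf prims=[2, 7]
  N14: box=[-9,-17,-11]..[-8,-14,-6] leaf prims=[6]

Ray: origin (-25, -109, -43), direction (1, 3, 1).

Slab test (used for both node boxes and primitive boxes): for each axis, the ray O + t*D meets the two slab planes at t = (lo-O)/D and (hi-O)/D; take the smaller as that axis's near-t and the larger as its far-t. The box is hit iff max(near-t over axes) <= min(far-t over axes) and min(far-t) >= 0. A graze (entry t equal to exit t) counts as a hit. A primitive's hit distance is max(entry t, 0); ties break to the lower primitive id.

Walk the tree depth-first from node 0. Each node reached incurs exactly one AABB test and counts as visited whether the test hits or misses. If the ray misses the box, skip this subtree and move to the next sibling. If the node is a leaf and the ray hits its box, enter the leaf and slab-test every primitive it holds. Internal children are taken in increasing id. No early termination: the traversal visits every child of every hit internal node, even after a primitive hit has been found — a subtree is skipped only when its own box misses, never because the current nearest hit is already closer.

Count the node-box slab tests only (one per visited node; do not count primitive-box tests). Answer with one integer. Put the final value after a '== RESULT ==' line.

Traverse from the root:
N0 x:[13,45] y:[30,130/3] z:[26,61] -> hit [30,130/3], descend [5, 7]
  N5 x:[16,44] y:[30,116/3] z:[26,61] -> hit [30,116/3], descend [9, 12]
    N9 x:[16,32] y:[30,32] z:[26,37] -> hit [30,32], descend [10, 14]
      N10 x:[17,32] y:[30,32] z:[26,31] -> hit [30,31] leaf, test {P5@t=30, P11(miss)}
      N14 x:[16,17] y:[92/3,95/3] z:[32,37] -> miss, prune
    N12 x:[21,44] y:[92/3,116/3] z:[38,61] -> hit [38,116/3], descend [8, 11]
      N8 x:[21,26] y:[92/3,94/3] z:[38,39] -> miss, prune
      N11 x:[37,44] y:[103/3,116/3] z:[55,61] -> miss, prune
  N7 x:[13,45] y:[39,130/3] z:[28,52] -> hit [39,130/3], descend [3, 6]
    N3 x:[29,45] y:[40,130/3] z:[28,52] -> hit [40,130/3], descend [2, 13]
      N2 x:[29,37] y:[124/3,127/3] z:[28,32] -> miss, prune
      N13 x:[29,45] y:[40,130/3] z:[45,52] -> miss, prune
    N6 x:[13,29] y:[39,43] z:[43,49] -> miss, prune

13 AABB tests over nodes [0, 5, 9, 10, 14, 12, 8, 11, 7, 3, 2, 13, 6]; 1 leaf entered; closest P5.

== RESULT ==
13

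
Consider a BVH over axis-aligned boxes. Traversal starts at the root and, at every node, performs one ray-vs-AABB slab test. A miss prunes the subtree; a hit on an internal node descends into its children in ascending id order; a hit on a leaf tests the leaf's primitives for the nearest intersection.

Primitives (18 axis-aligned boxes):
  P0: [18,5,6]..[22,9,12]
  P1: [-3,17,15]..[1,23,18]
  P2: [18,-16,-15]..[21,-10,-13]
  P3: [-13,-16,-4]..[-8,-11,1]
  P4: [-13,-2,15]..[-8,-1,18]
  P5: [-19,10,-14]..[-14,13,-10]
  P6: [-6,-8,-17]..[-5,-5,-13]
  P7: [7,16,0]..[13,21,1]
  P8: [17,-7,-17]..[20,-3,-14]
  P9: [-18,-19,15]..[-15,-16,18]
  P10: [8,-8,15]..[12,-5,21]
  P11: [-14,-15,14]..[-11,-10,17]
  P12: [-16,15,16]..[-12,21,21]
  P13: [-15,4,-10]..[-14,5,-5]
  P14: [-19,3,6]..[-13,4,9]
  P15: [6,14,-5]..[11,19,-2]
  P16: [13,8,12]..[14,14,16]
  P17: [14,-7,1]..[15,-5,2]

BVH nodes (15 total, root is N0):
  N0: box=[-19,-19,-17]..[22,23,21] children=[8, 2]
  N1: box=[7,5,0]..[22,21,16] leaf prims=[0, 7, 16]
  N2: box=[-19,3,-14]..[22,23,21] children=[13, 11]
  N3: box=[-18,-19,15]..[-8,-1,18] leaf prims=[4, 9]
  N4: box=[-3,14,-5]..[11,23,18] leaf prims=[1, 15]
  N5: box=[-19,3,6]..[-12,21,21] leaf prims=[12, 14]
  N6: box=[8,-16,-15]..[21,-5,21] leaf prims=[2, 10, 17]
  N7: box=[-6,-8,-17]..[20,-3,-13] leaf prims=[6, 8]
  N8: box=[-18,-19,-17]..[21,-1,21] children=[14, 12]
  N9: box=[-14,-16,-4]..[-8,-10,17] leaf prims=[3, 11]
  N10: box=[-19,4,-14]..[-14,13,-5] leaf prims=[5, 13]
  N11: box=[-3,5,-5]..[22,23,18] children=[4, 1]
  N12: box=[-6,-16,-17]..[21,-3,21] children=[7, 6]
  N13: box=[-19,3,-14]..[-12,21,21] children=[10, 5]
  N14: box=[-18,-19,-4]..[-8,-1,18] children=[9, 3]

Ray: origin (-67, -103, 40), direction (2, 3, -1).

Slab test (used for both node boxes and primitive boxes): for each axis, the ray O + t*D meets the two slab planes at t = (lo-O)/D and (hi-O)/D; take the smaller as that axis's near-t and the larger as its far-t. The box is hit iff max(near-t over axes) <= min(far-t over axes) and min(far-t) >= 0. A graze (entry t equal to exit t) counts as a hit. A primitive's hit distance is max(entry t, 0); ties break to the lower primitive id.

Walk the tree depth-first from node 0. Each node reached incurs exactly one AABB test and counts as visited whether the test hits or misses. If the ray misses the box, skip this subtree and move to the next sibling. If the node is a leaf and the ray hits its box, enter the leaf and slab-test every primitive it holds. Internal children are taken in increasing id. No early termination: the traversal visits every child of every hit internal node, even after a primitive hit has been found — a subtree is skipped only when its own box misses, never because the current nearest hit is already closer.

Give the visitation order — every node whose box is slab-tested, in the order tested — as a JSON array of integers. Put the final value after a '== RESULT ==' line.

Traverse from the root:
N0 x:[24,89/2] y:[28,42] z:[19,57] -> hit [28,42], descend [2, 8]
  N2 x:[24,89/2] y:[106/3,42] z:[19,54] -> hit [106/3,42], descend [11, 13]
    N11 x:[32,89/2] y:[36,42] z:[22,45] -> hit [36,42], descend [1, 4]
      N1 x:[37,89/2] y:[36,124/3] z:[24,40] -> hit [37,40] leaf, test {P0(miss), P7@t=119/3, P16(miss)}
      N4 x:[32,39] y:[39,42] z:[22,45] -> hit [39,39] leaf, test {P1(miss), P15(miss)}
    N13 x:[24,55/2] y:[106/3,124/3] z:[19,54] -> miss, prune
  N8 x:[49/2,44] y:[28,34] z:[19,57] -> hit [28,34], descend [12, 14]
    N12 x:[61/2,44] y:[29,100/3] z:[19,57] -> hit [61/2,100/3], descend [6, 7]
      N6 x:[75/2,44] y:[29,98/3] z:[19,55] -> miss, prune
      N7 x:[61/2,87/2] y:[95/3,100/3] z:[53,57] -> miss, prune
    N14 x:[49/2,59/2] y:[28,34] z:[22,44] -> hit [28,59/2], descend [3, 9]
      N3 x:[49/2,59/2] y:[28,34] z:[22,25] -> miss, prune
      N9 x:[53/2,59/2] y:[29,31] z:[23,44] -> hit [29,59/2] leaf, test {P3(miss), P11(miss)}

Summary -> nodes [0, 2, 11, 1, 4, 13, 8, 12, 6, 7, 14, 3, 9]; box-tests=13; leaf-entries=3; first=P7

== RESULT ==
[0, 2, 11, 1, 4, 13, 8, 12, 6, 7, 14, 3, 9]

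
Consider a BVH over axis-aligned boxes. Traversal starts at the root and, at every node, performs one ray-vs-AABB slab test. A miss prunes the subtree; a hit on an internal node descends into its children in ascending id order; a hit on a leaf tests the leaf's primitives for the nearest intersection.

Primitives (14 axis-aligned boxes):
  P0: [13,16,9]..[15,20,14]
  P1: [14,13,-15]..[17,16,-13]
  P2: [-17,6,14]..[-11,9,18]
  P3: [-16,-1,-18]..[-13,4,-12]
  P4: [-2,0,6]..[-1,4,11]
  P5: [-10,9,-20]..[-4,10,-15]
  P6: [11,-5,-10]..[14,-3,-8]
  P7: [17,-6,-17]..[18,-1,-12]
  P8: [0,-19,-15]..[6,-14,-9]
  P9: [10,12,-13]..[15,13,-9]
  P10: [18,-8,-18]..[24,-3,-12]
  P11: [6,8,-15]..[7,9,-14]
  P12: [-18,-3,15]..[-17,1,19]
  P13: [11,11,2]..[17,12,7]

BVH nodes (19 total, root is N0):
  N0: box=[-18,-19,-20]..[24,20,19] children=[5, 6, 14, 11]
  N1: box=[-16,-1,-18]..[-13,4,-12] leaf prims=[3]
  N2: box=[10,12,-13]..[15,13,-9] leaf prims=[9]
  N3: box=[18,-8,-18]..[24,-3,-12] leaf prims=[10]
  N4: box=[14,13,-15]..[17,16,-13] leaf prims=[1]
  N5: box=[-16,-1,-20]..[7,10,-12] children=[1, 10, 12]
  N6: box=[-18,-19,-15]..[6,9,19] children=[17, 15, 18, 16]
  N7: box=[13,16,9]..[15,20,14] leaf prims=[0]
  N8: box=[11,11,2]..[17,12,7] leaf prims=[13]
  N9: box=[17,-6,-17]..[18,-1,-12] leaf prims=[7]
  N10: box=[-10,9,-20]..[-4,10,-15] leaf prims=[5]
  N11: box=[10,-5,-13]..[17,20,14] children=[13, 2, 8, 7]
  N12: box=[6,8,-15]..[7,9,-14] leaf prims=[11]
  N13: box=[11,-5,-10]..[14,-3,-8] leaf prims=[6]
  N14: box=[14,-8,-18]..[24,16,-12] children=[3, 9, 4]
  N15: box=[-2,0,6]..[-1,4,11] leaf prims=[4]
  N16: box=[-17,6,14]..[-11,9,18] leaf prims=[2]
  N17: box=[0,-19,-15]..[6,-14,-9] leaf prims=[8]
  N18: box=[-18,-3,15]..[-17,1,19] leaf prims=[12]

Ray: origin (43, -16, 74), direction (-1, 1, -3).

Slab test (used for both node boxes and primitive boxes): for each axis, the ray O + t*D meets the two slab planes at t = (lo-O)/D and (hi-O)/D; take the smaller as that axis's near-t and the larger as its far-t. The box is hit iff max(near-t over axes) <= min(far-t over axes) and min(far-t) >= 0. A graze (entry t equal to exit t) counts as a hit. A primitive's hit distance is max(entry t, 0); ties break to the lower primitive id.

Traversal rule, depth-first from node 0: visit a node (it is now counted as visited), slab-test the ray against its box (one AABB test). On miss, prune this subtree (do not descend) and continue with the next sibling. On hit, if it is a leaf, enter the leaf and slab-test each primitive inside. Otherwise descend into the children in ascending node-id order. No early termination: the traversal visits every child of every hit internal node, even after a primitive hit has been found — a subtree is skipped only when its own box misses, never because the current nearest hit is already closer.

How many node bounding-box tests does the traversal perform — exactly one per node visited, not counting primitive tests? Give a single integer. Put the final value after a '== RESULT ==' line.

Traverse from the root:
N0 x:[19,61] y:[-3,36] z:[55/3,94/3] -> hit [19,94/3], descend [5, 6, 11, 14]
  N5 x:[36,59] y:[15,26] z:[86/3,94/3] -> miss, prune
  N6 x:[37,61] y:[-3,25] z:[55/3,89/3] -> miss, prune
  N11 x:[26,33] y:[11,36] z:[20,29] -> hit [26,29], descend [2, 7, 8, 13]
    N2 x:[28,33] y:[28,29] z:[83/3,29] -> hit [28,29] leaf, test {P9@t=28}
    N7 x:[28,30] y:[32,36] z:[20,65/3] -> miss, prune
    N8 x:[26,32] y:[27,28] z:[67/3,24] -> miss, prune
    N13 x:[29,32] y:[11,13] z:[82/3,28] -> miss, prune
  N14 x:[19,29] y:[8,32] z:[86/3,92/3] -> hit [86/3,29], descend [3, 4, 9]
    N3 x:[19,25] y:[8,13] z:[86/3,92/3] -> miss, prune
    N4 x:[26,29] y:[29,32] z:[29,89/3] -> hit [29,29] leaf, test {P1@t=29}
    N9 x:[25,26] y:[10,15] z:[86/3,91/3] -> miss, prune

Summary -> nodes [0, 5, 6, 11, 2, 7, 8, 13, 14, 3, 4, 9]; box-tests=12; leaf-entries=2; first=P9

== RESULT ==
12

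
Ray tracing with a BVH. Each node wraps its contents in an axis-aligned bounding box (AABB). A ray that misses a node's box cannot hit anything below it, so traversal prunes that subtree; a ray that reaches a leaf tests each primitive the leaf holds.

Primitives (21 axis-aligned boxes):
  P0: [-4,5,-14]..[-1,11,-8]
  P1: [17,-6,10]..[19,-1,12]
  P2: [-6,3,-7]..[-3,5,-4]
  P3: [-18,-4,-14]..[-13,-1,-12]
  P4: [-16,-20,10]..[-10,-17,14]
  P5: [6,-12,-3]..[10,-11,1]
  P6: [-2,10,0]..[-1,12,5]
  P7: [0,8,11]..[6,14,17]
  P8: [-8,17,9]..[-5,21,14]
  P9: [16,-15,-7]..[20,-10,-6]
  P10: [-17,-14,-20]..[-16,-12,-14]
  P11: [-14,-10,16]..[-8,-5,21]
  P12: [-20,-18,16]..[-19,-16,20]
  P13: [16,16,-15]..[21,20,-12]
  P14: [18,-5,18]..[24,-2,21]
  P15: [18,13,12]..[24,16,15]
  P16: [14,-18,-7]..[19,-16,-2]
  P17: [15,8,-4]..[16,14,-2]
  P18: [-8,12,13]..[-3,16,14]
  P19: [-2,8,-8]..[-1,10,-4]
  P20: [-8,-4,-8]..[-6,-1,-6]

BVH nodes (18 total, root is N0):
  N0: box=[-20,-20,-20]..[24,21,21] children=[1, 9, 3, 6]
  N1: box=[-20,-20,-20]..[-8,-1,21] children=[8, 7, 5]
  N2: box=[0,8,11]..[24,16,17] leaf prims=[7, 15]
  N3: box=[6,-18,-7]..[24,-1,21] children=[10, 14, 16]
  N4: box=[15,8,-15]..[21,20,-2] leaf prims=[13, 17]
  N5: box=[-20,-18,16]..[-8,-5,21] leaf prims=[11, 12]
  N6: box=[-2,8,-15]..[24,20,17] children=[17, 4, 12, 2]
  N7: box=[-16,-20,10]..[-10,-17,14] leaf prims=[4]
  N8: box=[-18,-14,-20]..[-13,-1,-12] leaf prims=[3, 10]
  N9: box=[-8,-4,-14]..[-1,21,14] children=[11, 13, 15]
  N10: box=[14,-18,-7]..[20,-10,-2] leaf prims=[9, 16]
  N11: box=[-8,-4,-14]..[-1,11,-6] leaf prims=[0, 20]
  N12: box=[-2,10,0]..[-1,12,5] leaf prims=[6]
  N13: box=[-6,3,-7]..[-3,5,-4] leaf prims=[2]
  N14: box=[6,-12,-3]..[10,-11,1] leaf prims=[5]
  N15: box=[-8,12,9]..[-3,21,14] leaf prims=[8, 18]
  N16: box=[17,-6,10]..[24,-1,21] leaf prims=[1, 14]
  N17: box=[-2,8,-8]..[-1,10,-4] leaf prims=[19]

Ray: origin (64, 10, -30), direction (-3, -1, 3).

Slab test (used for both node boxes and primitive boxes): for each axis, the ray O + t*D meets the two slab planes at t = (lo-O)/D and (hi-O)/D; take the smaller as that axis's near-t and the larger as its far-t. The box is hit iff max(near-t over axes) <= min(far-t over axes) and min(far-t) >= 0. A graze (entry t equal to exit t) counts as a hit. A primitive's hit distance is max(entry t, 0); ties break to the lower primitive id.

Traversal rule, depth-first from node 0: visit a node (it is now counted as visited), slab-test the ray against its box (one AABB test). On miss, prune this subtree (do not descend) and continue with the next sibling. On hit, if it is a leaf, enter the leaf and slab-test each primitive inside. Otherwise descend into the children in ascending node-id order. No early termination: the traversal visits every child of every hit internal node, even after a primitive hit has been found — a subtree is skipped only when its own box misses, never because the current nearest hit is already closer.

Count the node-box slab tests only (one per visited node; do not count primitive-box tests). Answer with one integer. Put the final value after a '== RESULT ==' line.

Trace the traversal:
N0 x:[40/3,28] y:[-11,30] z:[10/3,17] -> hit [40/3,17], descend [1, 3, 6, 9]
  N1 x:[24,28] y:[11,30] z:[10/3,17] -> miss, prune
  N3 x:[40/3,58/3] y:[11,28] z:[23/3,17] -> hit [40/3,17], descend [10, 14, 16]
    N10 x:[44/3,50/3] y:[20,28] z:[23/3,28/3] -> miss, prune
    N14 x:[18,58/3] y:[21,22] z:[9,31/3] -> miss, prune
    N16 x:[40/3,47/3] y:[11,16] z:[40/3,17] -> hit [40/3,47/3] leaf, test {P1(miss), P14(miss)}
  N6 x:[40/3,22] y:[-10,2] z:[5,47/3] -> miss, prune
  N9 x:[65/3,24] y:[-11,14] z:[16/3,44/3] -> miss, prune

order=[0, 1, 3, 10, 14, 16, 6, 9]  |boxes|=8  |leaves|=1  hit=miss

== RESULT ==
8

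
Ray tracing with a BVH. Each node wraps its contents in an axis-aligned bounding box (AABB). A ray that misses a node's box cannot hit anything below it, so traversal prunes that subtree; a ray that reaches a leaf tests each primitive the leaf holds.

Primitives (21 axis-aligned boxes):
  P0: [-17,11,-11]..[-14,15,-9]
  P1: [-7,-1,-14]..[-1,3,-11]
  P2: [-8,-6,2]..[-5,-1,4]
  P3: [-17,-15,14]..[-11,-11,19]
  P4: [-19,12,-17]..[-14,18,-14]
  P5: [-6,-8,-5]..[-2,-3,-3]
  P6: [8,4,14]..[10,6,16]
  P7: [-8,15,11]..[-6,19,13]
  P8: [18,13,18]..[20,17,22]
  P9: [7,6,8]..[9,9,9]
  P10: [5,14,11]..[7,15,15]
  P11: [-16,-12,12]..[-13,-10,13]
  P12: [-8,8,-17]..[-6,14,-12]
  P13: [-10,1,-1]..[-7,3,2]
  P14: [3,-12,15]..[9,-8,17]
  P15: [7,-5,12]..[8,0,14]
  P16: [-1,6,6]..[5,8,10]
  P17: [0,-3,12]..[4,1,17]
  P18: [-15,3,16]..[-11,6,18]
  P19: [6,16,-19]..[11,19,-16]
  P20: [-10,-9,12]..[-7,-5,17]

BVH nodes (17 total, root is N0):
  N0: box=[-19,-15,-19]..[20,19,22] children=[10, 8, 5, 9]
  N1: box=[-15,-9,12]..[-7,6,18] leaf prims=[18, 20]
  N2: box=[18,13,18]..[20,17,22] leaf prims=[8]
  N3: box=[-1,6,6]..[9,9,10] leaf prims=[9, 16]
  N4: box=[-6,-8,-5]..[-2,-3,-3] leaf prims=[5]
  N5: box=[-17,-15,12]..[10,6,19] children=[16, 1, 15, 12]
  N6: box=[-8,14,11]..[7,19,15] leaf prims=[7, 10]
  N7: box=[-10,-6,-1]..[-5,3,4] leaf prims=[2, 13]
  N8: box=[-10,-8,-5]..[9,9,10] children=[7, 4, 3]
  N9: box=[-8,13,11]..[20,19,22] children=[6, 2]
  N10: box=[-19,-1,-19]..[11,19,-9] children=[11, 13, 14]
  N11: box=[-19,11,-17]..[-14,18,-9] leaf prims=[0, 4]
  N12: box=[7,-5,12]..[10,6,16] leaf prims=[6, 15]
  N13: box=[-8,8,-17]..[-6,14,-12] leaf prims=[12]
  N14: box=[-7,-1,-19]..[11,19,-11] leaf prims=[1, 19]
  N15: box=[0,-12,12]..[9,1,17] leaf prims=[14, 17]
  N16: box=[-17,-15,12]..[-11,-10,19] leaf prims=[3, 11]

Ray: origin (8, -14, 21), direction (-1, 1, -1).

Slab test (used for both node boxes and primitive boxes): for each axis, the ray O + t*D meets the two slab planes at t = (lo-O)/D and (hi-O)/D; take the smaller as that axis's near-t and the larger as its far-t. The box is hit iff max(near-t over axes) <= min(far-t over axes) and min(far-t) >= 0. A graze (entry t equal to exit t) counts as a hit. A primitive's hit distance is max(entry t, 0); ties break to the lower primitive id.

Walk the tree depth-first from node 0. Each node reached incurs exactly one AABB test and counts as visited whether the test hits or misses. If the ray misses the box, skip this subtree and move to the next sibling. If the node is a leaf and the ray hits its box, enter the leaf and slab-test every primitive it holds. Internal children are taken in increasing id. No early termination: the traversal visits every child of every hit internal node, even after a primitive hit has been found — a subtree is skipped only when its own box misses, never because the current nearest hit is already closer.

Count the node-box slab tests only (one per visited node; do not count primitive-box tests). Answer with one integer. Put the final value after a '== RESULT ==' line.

Traverse from the root:
N0 x:[-12,27] y:[-1,33] z:[-1,40] -> hit [-1,27], descend [5, 8, 9, 10]
  N5 x:[-2,25] y:[-1,20] z:[2,9] -> hit [2,9], descend [1, 12, 15, 16]
    N1 x:[15,23] y:[5,20] z:[3,9] -> miss, prune
    N12 x:[-2,1] y:[9,20] z:[5,9] -> miss, prune
    N15 x:[-1,8] y:[2,15] z:[4,9] -> hit [4,8] leaf, test {P14@t=4, P17(miss)}
    N16 x:[19,25] y:[-1,4] z:[2,9] -> miss, prune
  N8 x:[-1,18] y:[6,23] z:[11,26] -> hit [11,18], descend [3, 4, 7]
    N3 x:[-1,9] y:[20,23] z:[11,15] -> miss, prune
    N4 x:[10,14] y:[6,11] z:[24,26] -> miss, prune
    N7 x:[13,18] y:[8,17] z:[17,22] -> hit [17,17] leaf, test {P2(miss), P13(miss)}
  N9 x:[-12,16] y:[27,33] z:[-1,10] -> miss, prune
  N10 x:[-3,27] y:[13,33] z:[30,40] -> miss, prune

12 AABB tests over nodes [0, 5, 1, 12, 15, 16, 8, 3, 4, 7, 9, 10]; 2 leaves entered; closest P14.

== RESULT ==
12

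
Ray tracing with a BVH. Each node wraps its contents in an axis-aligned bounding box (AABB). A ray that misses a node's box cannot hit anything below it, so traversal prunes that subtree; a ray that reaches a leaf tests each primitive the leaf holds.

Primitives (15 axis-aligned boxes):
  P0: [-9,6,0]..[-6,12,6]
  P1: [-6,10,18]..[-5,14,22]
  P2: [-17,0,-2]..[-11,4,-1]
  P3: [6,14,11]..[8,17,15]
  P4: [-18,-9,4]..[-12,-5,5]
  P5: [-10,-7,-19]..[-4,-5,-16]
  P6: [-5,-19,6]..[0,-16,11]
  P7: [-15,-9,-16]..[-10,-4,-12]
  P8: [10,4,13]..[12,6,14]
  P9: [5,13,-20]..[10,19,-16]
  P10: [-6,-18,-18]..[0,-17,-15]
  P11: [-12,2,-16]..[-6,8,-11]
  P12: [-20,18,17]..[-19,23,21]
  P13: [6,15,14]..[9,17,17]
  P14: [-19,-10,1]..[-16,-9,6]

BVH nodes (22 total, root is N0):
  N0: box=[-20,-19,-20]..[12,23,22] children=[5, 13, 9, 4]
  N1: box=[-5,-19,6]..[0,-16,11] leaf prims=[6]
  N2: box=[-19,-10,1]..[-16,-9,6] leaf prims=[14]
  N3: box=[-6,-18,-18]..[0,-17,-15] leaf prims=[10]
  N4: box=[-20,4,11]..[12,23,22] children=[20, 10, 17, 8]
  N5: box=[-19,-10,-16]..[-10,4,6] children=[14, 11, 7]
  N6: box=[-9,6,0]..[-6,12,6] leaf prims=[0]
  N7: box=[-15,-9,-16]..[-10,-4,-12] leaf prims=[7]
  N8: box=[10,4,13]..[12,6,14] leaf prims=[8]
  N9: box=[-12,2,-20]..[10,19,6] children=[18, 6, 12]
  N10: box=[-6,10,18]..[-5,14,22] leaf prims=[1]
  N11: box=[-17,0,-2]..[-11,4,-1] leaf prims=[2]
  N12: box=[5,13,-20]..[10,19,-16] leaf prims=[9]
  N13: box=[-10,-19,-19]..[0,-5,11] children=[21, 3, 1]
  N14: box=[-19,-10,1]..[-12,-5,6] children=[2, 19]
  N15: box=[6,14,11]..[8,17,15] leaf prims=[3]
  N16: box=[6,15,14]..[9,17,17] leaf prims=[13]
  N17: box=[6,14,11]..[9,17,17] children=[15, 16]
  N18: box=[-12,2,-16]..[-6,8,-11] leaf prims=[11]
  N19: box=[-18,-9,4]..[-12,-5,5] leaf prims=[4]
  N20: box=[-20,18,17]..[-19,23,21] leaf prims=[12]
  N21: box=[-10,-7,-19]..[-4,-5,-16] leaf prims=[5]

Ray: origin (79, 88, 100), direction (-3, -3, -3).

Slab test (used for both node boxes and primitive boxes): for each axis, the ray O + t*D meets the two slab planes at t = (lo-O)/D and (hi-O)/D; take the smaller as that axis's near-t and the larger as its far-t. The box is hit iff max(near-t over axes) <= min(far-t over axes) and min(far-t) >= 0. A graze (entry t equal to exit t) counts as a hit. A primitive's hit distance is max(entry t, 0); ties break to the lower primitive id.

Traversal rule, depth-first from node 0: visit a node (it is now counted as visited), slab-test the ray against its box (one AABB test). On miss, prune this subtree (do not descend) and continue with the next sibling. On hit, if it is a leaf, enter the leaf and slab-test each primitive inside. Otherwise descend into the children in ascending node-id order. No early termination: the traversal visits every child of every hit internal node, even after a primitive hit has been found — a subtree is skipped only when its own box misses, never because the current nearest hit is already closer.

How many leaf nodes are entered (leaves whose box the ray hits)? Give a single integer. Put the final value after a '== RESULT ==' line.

Trace the traversal:
N0 x:[67/3,33] y:[65/3,107/3] z:[26,40] -> hit [26,33], descend [4, 5, 9, 13]
  N4 x:[67/3,33] y:[65/3,28] z:[26,89/3] -> hit [26,28], descend [8, 10, 17, 20]
    N8 x:[67/3,23] y:[82/3,28] z:[86/3,29] -> miss, prune
    N10 x:[28,85/3] y:[74/3,26] z:[26,82/3] -> miss, prune
    N17 x:[70/3,73/3] y:[71/3,74/3] z:[83/3,89/3] -> miss, prune
    N20 x:[98/3,33] y:[65/3,70/3] z:[79/3,83/3] -> miss, prune
  N5 x:[89/3,98/3] y:[28,98/3] z:[94/3,116/3] -> hit [94/3,98/3], descend [7, 11, 14]
    N7 x:[89/3,94/3] y:[92/3,97/3] z:[112/3,116/3] -> miss, prune
    N11 x:[30,32] y:[28,88/3] z:[101/3,34] -> miss, prune
    N14 x:[91/3,98/3] y:[31,98/3] z:[94/3,33] -> hit [94/3,98/3], descend [2, 19]
      N2 x:[95/3,98/3] y:[97/3,98/3] z:[94/3,33] -> hit [97/3,98/3] leaf, test {P14@t=97/3}
      N19 x:[91/3,97/3] y:[31,97/3] z:[95/3,32] -> hit [95/3,32] leaf, test {P4@t=95/3}
  N9 x:[23,91/3] y:[23,86/3] z:[94/3,40] -> miss, prune
  N13 x:[79/3,89/3] y:[31,107/3] z:[89/3,119/3] -> miss, prune

Summary -> nodes [0, 4, 8, 10, 17, 20, 5, 7, 11, 14, 2, 19, 9, 13]; box-tests=14; leaf-entries=2; first=P4

== RESULT ==
2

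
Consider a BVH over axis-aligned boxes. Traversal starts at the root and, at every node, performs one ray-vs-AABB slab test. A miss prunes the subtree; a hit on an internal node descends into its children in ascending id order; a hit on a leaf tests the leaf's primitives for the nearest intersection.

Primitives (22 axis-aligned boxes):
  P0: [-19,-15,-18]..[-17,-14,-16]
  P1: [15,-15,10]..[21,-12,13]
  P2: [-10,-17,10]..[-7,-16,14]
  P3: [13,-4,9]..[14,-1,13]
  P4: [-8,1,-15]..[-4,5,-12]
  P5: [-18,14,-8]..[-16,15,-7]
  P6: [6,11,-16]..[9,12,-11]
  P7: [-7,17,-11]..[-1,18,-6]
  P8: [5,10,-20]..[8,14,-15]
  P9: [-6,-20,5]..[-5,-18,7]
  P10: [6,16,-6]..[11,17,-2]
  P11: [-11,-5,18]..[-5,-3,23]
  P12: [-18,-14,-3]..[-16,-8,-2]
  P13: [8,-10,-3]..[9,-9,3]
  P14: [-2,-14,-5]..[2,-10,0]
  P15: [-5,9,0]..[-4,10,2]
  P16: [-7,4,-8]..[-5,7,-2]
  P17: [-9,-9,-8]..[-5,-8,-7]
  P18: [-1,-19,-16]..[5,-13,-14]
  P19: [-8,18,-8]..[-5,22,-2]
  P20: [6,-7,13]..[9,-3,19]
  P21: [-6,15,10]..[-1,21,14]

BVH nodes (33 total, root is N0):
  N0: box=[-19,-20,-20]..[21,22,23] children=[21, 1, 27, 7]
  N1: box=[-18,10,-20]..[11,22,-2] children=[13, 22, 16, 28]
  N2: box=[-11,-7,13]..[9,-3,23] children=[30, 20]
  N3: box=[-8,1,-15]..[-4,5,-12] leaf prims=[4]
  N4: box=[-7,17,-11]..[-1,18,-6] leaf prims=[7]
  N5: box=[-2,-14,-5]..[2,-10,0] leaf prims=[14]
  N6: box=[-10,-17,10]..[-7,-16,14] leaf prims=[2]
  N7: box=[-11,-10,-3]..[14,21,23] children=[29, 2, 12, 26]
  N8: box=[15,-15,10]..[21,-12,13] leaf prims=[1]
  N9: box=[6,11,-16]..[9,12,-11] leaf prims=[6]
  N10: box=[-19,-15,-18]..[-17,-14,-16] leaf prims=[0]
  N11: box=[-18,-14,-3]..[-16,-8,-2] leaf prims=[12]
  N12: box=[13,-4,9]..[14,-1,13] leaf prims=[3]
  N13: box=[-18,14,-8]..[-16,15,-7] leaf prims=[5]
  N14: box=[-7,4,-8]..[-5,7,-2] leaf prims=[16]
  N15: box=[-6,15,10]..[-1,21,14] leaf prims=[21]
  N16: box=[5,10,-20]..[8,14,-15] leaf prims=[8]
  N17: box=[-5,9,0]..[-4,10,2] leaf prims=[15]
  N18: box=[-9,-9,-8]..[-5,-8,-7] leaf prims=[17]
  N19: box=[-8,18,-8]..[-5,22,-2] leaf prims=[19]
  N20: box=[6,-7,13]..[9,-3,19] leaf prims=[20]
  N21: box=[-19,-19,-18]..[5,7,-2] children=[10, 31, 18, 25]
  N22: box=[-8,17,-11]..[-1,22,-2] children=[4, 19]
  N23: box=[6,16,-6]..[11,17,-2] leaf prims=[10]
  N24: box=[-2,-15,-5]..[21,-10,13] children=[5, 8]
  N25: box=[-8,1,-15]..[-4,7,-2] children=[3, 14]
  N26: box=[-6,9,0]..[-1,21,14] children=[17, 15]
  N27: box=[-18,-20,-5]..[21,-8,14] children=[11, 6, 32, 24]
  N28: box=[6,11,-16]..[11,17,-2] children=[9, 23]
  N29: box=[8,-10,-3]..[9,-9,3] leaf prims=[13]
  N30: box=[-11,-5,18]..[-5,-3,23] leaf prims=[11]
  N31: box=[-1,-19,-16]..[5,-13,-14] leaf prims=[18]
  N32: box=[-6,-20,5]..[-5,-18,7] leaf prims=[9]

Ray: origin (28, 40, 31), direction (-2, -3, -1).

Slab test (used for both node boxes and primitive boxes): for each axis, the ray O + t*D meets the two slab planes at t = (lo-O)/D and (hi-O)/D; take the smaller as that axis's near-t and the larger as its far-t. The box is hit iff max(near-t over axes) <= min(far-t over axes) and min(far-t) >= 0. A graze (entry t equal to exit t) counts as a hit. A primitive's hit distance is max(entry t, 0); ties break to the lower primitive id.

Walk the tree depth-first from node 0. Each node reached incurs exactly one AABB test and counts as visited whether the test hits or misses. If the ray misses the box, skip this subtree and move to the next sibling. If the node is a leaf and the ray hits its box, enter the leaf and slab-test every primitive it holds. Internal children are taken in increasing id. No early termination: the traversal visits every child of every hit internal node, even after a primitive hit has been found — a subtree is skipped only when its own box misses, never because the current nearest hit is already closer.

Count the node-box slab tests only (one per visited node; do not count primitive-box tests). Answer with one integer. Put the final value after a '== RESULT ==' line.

Walk:
N0 x:[7/2,47/2] y:[6,20] z:[8,51] -> hit [8,20], descend [1, 7, 21, 27]
  N1 x:[17/2,23] y:[6,10] z:[33,51] -> miss, prune
  N7 x:[7,39/2] y:[19/3,50/3] z:[8,34] -> hit [8,50/3], descend [2, 12, 26, 29]
    N2 x:[19/2,39/2] y:[43/3,47/3] z:[8,18] -> hit [43/3,47/3], descend [20, 30]
      N20 x:[19/2,11] y:[43/3,47/3] z:[12,18] -> miss, prune
      N30 x:[33/2,39/2] y:[43/3,15] z:[8,13] -> miss, prune
    N12 x:[7,15/2] y:[41/3,44/3] z:[18,22] -> miss, prune
    N26 x:[29/2,17] y:[19/3,31/3] z:[17,31] -> miss, prune
    N29 x:[19/2,10] y:[49/3,50/3] z:[28,34] -> miss, prune
  N21 x:[23/2,47/2] y:[11,59/3] z:[33,49] -> miss, prune
  N27 x:[7/2,23] y:[16,20] z:[17,36] -> hit [17,20], descend [6, 11, 24, 32]
    N6 x:[35/2,19] y:[56/3,19] z:[17,21] -> hit [56/3,19] leaf, test {P2@t=56/3}
    N11 x:[22,23] y:[16,18] z:[33,34] -> miss, prune
    N24 x:[7/2,15] y:[50/3,55/3] z:[18,36] -> miss, prune
    N32 x:[33/2,17] y:[58/3,20] z:[24,26] -> miss, prune

Summary -> nodes [0, 1, 7, 2, 20, 30, 12, 26, 29, 21, 27, 6, 11, 24, 32]; box-tests=15; leaf-entries=1; first=P2

== RESULT ==
15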